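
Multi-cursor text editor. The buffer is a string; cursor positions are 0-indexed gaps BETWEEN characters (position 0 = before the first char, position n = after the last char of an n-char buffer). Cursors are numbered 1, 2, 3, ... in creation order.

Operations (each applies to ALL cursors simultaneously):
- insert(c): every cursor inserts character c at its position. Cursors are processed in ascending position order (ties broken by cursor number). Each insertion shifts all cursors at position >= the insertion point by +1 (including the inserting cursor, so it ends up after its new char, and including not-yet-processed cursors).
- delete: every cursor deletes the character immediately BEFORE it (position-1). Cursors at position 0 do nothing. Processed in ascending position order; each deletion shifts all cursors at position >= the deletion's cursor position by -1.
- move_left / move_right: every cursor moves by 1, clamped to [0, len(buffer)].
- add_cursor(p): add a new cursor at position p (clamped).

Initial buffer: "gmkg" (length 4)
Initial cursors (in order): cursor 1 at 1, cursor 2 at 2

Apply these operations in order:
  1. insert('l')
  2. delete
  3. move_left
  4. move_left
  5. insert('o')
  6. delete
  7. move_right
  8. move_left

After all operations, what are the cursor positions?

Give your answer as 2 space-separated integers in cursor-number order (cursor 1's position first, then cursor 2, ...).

After op 1 (insert('l')): buffer="glmlkg" (len 6), cursors c1@2 c2@4, authorship .1.2..
After op 2 (delete): buffer="gmkg" (len 4), cursors c1@1 c2@2, authorship ....
After op 3 (move_left): buffer="gmkg" (len 4), cursors c1@0 c2@1, authorship ....
After op 4 (move_left): buffer="gmkg" (len 4), cursors c1@0 c2@0, authorship ....
After op 5 (insert('o')): buffer="oogmkg" (len 6), cursors c1@2 c2@2, authorship 12....
After op 6 (delete): buffer="gmkg" (len 4), cursors c1@0 c2@0, authorship ....
After op 7 (move_right): buffer="gmkg" (len 4), cursors c1@1 c2@1, authorship ....
After op 8 (move_left): buffer="gmkg" (len 4), cursors c1@0 c2@0, authorship ....

Answer: 0 0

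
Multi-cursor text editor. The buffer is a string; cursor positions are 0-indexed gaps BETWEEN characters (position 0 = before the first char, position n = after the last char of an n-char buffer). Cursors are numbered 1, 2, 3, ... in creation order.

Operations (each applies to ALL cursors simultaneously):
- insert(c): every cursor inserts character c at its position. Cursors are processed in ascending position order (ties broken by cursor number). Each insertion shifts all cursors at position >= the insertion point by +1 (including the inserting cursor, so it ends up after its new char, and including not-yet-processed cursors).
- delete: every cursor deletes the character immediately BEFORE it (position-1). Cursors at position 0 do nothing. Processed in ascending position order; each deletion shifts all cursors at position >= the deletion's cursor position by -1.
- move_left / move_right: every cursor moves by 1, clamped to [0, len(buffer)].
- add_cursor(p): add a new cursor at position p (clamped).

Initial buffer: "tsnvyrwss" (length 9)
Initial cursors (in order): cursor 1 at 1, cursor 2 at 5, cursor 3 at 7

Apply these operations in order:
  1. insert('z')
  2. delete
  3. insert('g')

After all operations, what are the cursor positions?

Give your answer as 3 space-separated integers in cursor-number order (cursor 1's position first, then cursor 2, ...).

After op 1 (insert('z')): buffer="tzsnvyzrwzss" (len 12), cursors c1@2 c2@7 c3@10, authorship .1....2..3..
After op 2 (delete): buffer="tsnvyrwss" (len 9), cursors c1@1 c2@5 c3@7, authorship .........
After op 3 (insert('g')): buffer="tgsnvygrwgss" (len 12), cursors c1@2 c2@7 c3@10, authorship .1....2..3..

Answer: 2 7 10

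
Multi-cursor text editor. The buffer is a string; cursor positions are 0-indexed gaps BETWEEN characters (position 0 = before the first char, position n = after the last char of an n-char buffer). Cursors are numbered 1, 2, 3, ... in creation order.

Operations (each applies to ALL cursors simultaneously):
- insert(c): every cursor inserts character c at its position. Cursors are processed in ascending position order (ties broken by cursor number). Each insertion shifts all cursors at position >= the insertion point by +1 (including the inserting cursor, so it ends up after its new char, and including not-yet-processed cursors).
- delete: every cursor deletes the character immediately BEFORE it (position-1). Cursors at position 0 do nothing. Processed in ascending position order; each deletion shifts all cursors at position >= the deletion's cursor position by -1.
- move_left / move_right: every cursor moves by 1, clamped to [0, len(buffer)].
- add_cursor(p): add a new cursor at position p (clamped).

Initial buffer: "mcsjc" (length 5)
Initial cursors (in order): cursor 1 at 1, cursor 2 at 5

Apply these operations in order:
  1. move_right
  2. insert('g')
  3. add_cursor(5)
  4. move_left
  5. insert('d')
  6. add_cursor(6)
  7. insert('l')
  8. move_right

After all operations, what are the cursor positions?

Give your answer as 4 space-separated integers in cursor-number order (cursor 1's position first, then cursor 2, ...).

After op 1 (move_right): buffer="mcsjc" (len 5), cursors c1@2 c2@5, authorship .....
After op 2 (insert('g')): buffer="mcgsjcg" (len 7), cursors c1@3 c2@7, authorship ..1...2
After op 3 (add_cursor(5)): buffer="mcgsjcg" (len 7), cursors c1@3 c3@5 c2@7, authorship ..1...2
After op 4 (move_left): buffer="mcgsjcg" (len 7), cursors c1@2 c3@4 c2@6, authorship ..1...2
After op 5 (insert('d')): buffer="mcdgsdjcdg" (len 10), cursors c1@3 c3@6 c2@9, authorship ..11.3..22
After op 6 (add_cursor(6)): buffer="mcdgsdjcdg" (len 10), cursors c1@3 c3@6 c4@6 c2@9, authorship ..11.3..22
After op 7 (insert('l')): buffer="mcdlgsdlljcdlg" (len 14), cursors c1@4 c3@9 c4@9 c2@13, authorship ..111.334..222
After op 8 (move_right): buffer="mcdlgsdlljcdlg" (len 14), cursors c1@5 c3@10 c4@10 c2@14, authorship ..111.334..222

Answer: 5 14 10 10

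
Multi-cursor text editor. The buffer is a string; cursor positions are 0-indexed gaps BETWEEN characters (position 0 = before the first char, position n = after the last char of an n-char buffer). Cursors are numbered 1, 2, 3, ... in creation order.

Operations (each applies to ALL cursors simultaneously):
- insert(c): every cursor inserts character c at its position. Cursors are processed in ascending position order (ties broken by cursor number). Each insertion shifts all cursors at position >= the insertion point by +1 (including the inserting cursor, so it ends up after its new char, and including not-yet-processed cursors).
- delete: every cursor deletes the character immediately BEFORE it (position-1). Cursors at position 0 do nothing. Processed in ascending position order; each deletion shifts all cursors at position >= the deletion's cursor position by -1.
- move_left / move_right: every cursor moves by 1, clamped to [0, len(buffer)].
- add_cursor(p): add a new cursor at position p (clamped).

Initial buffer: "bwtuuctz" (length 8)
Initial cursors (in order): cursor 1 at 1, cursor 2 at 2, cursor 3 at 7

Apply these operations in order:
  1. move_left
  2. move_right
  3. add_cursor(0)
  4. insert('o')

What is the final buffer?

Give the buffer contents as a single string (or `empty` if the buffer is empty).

Answer: obowotuuctoz

Derivation:
After op 1 (move_left): buffer="bwtuuctz" (len 8), cursors c1@0 c2@1 c3@6, authorship ........
After op 2 (move_right): buffer="bwtuuctz" (len 8), cursors c1@1 c2@2 c3@7, authorship ........
After op 3 (add_cursor(0)): buffer="bwtuuctz" (len 8), cursors c4@0 c1@1 c2@2 c3@7, authorship ........
After op 4 (insert('o')): buffer="obowotuuctoz" (len 12), cursors c4@1 c1@3 c2@5 c3@11, authorship 4.1.2.....3.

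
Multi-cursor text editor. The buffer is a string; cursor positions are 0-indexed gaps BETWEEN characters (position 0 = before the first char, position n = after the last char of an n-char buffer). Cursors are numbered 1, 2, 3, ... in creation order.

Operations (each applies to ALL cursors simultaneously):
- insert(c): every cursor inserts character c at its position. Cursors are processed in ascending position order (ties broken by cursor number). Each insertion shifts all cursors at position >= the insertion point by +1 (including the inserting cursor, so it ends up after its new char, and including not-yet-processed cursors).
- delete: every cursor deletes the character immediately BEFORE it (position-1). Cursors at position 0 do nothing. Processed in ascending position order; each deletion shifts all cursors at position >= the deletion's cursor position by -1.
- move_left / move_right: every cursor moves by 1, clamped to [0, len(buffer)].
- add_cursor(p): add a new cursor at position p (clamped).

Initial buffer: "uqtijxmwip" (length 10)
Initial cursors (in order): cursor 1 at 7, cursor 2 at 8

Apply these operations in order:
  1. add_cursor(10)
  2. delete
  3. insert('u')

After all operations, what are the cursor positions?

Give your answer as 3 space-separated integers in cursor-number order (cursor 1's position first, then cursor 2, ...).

After op 1 (add_cursor(10)): buffer="uqtijxmwip" (len 10), cursors c1@7 c2@8 c3@10, authorship ..........
After op 2 (delete): buffer="uqtijxi" (len 7), cursors c1@6 c2@6 c3@7, authorship .......
After op 3 (insert('u')): buffer="uqtijxuuiu" (len 10), cursors c1@8 c2@8 c3@10, authorship ......12.3

Answer: 8 8 10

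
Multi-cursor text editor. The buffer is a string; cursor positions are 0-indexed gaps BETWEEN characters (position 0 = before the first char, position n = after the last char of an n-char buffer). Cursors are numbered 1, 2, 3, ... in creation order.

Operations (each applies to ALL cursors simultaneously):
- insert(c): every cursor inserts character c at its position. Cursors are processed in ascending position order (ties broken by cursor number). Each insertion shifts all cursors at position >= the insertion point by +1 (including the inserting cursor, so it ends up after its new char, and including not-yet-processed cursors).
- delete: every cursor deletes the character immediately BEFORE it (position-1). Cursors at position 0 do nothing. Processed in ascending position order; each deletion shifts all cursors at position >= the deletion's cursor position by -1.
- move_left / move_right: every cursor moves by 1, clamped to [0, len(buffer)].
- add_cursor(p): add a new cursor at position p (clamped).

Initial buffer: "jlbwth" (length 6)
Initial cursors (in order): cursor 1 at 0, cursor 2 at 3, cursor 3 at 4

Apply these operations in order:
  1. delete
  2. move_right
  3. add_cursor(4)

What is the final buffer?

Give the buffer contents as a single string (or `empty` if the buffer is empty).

Answer: jlth

Derivation:
After op 1 (delete): buffer="jlth" (len 4), cursors c1@0 c2@2 c3@2, authorship ....
After op 2 (move_right): buffer="jlth" (len 4), cursors c1@1 c2@3 c3@3, authorship ....
After op 3 (add_cursor(4)): buffer="jlth" (len 4), cursors c1@1 c2@3 c3@3 c4@4, authorship ....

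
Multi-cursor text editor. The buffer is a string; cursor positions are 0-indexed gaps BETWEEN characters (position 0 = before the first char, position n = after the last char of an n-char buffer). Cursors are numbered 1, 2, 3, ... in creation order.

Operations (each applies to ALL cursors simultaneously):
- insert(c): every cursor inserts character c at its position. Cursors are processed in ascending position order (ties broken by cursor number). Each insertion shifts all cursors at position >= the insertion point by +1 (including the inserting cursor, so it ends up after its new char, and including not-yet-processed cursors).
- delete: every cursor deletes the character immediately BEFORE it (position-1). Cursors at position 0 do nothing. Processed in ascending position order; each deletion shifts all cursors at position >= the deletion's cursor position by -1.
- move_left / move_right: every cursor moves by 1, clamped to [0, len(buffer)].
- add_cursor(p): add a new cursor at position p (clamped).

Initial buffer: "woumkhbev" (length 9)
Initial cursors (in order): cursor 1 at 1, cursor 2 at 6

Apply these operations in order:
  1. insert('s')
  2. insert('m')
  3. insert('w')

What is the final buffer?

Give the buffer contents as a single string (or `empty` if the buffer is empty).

Answer: wsmwoumkhsmwbev

Derivation:
After op 1 (insert('s')): buffer="wsoumkhsbev" (len 11), cursors c1@2 c2@8, authorship .1.....2...
After op 2 (insert('m')): buffer="wsmoumkhsmbev" (len 13), cursors c1@3 c2@10, authorship .11.....22...
After op 3 (insert('w')): buffer="wsmwoumkhsmwbev" (len 15), cursors c1@4 c2@12, authorship .111.....222...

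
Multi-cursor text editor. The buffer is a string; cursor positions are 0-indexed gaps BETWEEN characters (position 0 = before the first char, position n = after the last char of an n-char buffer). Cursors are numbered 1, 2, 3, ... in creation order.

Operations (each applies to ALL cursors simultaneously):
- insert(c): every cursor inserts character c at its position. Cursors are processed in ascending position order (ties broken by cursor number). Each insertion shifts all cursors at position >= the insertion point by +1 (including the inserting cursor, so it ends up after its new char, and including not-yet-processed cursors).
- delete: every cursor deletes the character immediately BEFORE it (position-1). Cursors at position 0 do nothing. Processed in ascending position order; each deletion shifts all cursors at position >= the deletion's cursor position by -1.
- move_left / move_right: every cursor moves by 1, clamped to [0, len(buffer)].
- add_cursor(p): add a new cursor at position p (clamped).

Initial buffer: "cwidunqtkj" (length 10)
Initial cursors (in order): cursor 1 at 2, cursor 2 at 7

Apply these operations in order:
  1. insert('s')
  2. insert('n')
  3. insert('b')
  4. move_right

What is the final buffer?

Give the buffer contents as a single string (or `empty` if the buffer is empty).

Answer: cwsnbidunqsnbtkj

Derivation:
After op 1 (insert('s')): buffer="cwsidunqstkj" (len 12), cursors c1@3 c2@9, authorship ..1.....2...
After op 2 (insert('n')): buffer="cwsnidunqsntkj" (len 14), cursors c1@4 c2@11, authorship ..11.....22...
After op 3 (insert('b')): buffer="cwsnbidunqsnbtkj" (len 16), cursors c1@5 c2@13, authorship ..111.....222...
After op 4 (move_right): buffer="cwsnbidunqsnbtkj" (len 16), cursors c1@6 c2@14, authorship ..111.....222...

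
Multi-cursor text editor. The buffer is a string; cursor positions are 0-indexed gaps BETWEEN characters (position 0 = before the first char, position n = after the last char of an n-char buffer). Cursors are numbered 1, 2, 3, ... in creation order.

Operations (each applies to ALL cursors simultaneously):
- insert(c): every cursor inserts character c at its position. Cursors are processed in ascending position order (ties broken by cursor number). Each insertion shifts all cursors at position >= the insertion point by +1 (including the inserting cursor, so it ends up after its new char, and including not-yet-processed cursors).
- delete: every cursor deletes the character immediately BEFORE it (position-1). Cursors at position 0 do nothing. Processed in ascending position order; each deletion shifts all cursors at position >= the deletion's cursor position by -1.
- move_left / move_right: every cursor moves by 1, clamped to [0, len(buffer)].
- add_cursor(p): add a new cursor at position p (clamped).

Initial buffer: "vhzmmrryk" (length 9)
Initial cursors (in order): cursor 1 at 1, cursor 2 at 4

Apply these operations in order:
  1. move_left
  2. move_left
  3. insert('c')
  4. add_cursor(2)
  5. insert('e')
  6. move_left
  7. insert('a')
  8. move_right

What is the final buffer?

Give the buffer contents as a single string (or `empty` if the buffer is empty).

Answer: caevaehcaezmmrryk

Derivation:
After op 1 (move_left): buffer="vhzmmrryk" (len 9), cursors c1@0 c2@3, authorship .........
After op 2 (move_left): buffer="vhzmmrryk" (len 9), cursors c1@0 c2@2, authorship .........
After op 3 (insert('c')): buffer="cvhczmmrryk" (len 11), cursors c1@1 c2@4, authorship 1..2.......
After op 4 (add_cursor(2)): buffer="cvhczmmrryk" (len 11), cursors c1@1 c3@2 c2@4, authorship 1..2.......
After op 5 (insert('e')): buffer="cevehcezmmrryk" (len 14), cursors c1@2 c3@4 c2@7, authorship 11.3.22.......
After op 6 (move_left): buffer="cevehcezmmrryk" (len 14), cursors c1@1 c3@3 c2@6, authorship 11.3.22.......
After op 7 (insert('a')): buffer="caevaehcaezmmrryk" (len 17), cursors c1@2 c3@5 c2@9, authorship 111.33.222.......
After op 8 (move_right): buffer="caevaehcaezmmrryk" (len 17), cursors c1@3 c3@6 c2@10, authorship 111.33.222.......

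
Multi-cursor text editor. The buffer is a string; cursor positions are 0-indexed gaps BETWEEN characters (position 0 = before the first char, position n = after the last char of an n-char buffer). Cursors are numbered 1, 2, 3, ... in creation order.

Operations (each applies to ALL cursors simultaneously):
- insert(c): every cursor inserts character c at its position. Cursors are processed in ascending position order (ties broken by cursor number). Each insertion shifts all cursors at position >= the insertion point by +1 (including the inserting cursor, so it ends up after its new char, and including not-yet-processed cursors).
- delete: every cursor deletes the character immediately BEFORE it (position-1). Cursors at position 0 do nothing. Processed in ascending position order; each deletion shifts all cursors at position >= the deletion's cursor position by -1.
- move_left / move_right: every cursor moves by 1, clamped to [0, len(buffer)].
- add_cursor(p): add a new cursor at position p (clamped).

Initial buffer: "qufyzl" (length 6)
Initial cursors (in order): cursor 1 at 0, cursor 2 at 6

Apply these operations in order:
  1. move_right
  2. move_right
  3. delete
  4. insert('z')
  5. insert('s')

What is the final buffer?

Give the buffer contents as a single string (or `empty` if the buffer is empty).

After op 1 (move_right): buffer="qufyzl" (len 6), cursors c1@1 c2@6, authorship ......
After op 2 (move_right): buffer="qufyzl" (len 6), cursors c1@2 c2@6, authorship ......
After op 3 (delete): buffer="qfyz" (len 4), cursors c1@1 c2@4, authorship ....
After op 4 (insert('z')): buffer="qzfyzz" (len 6), cursors c1@2 c2@6, authorship .1...2
After op 5 (insert('s')): buffer="qzsfyzzs" (len 8), cursors c1@3 c2@8, authorship .11...22

Answer: qzsfyzzs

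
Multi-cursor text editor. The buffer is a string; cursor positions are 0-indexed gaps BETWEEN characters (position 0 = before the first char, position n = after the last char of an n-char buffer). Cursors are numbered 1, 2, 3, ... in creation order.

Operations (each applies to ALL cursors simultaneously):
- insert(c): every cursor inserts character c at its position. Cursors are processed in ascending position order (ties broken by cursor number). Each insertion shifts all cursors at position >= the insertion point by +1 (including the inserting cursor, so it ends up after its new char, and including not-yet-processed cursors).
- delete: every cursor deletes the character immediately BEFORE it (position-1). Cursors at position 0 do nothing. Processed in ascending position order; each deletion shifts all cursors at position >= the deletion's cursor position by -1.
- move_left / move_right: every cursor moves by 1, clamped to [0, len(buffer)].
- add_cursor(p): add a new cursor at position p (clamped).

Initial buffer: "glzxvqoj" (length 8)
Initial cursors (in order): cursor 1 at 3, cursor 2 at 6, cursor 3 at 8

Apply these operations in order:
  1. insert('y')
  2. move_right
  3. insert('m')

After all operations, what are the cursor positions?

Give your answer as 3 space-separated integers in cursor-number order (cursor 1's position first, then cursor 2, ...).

After op 1 (insert('y')): buffer="glzyxvqyojy" (len 11), cursors c1@4 c2@8 c3@11, authorship ...1...2..3
After op 2 (move_right): buffer="glzyxvqyojy" (len 11), cursors c1@5 c2@9 c3@11, authorship ...1...2..3
After op 3 (insert('m')): buffer="glzyxmvqyomjym" (len 14), cursors c1@6 c2@11 c3@14, authorship ...1.1..2.2.33

Answer: 6 11 14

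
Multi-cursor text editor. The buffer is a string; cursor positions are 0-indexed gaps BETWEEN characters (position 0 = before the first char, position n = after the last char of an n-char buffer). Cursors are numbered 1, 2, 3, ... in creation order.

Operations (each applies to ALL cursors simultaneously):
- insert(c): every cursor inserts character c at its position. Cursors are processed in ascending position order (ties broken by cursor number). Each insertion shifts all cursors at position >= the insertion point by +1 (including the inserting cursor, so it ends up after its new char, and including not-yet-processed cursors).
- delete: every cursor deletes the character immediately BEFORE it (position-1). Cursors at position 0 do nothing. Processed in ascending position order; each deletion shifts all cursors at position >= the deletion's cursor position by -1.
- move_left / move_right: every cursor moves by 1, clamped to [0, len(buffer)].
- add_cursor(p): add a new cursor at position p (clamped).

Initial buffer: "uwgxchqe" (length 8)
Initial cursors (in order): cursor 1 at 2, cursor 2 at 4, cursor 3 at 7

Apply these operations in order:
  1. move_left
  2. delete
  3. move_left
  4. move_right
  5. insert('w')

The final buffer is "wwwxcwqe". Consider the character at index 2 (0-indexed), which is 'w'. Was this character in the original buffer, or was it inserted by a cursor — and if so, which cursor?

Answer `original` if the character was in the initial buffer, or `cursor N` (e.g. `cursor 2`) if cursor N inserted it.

After op 1 (move_left): buffer="uwgxchqe" (len 8), cursors c1@1 c2@3 c3@6, authorship ........
After op 2 (delete): buffer="wxcqe" (len 5), cursors c1@0 c2@1 c3@3, authorship .....
After op 3 (move_left): buffer="wxcqe" (len 5), cursors c1@0 c2@0 c3@2, authorship .....
After op 4 (move_right): buffer="wxcqe" (len 5), cursors c1@1 c2@1 c3@3, authorship .....
After op 5 (insert('w')): buffer="wwwxcwqe" (len 8), cursors c1@3 c2@3 c3@6, authorship .12..3..
Authorship (.=original, N=cursor N): . 1 2 . . 3 . .
Index 2: author = 2

Answer: cursor 2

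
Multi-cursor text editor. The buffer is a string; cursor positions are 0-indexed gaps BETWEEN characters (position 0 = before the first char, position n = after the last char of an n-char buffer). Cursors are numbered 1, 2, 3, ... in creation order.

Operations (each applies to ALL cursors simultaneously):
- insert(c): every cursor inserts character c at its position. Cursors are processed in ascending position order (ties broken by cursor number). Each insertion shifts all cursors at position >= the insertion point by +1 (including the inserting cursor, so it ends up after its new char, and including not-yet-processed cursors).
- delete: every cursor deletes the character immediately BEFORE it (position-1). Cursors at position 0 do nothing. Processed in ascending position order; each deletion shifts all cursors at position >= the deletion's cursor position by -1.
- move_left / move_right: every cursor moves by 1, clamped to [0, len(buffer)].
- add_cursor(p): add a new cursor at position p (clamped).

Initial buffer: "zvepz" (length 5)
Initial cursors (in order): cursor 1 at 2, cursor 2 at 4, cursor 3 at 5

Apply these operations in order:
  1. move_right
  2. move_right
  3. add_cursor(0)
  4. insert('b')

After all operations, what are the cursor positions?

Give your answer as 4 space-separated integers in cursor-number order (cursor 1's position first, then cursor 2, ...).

Answer: 6 9 9 1

Derivation:
After op 1 (move_right): buffer="zvepz" (len 5), cursors c1@3 c2@5 c3@5, authorship .....
After op 2 (move_right): buffer="zvepz" (len 5), cursors c1@4 c2@5 c3@5, authorship .....
After op 3 (add_cursor(0)): buffer="zvepz" (len 5), cursors c4@0 c1@4 c2@5 c3@5, authorship .....
After op 4 (insert('b')): buffer="bzvepbzbb" (len 9), cursors c4@1 c1@6 c2@9 c3@9, authorship 4....1.23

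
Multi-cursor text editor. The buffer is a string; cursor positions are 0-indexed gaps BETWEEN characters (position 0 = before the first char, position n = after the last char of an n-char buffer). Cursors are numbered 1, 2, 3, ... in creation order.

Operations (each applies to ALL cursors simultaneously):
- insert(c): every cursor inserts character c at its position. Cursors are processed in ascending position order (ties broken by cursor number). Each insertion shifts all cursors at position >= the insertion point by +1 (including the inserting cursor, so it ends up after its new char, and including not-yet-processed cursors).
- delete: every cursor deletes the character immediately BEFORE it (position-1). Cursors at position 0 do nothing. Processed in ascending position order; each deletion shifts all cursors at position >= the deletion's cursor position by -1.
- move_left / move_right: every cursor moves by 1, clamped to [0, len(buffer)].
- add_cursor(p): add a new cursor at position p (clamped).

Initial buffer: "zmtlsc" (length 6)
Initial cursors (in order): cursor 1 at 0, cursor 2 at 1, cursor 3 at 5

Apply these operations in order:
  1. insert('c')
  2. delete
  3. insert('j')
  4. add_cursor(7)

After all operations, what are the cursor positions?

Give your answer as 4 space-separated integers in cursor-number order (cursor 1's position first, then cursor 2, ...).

Answer: 1 3 8 7

Derivation:
After op 1 (insert('c')): buffer="czcmtlscc" (len 9), cursors c1@1 c2@3 c3@8, authorship 1.2....3.
After op 2 (delete): buffer="zmtlsc" (len 6), cursors c1@0 c2@1 c3@5, authorship ......
After op 3 (insert('j')): buffer="jzjmtlsjc" (len 9), cursors c1@1 c2@3 c3@8, authorship 1.2....3.
After op 4 (add_cursor(7)): buffer="jzjmtlsjc" (len 9), cursors c1@1 c2@3 c4@7 c3@8, authorship 1.2....3.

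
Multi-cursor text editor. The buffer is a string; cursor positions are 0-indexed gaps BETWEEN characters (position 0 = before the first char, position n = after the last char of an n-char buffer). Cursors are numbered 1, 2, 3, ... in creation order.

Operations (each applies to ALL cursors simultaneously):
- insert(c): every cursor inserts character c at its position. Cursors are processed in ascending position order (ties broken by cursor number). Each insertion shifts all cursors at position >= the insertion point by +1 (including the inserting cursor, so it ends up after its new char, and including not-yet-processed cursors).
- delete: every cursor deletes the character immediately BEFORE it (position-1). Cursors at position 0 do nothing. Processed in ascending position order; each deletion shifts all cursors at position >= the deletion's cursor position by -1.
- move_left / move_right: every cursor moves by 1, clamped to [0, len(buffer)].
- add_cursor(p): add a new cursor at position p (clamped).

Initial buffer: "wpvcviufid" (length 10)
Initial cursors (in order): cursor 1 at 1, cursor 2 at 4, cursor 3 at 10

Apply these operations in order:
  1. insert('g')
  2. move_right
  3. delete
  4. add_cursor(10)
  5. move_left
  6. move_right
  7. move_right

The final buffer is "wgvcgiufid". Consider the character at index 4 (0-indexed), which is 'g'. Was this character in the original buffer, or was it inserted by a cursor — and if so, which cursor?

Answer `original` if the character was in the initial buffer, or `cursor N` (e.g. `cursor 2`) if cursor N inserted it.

Answer: cursor 2

Derivation:
After op 1 (insert('g')): buffer="wgpvcgviufidg" (len 13), cursors c1@2 c2@6 c3@13, authorship .1...2......3
After op 2 (move_right): buffer="wgpvcgviufidg" (len 13), cursors c1@3 c2@7 c3@13, authorship .1...2......3
After op 3 (delete): buffer="wgvcgiufid" (len 10), cursors c1@2 c2@5 c3@10, authorship .1..2.....
After op 4 (add_cursor(10)): buffer="wgvcgiufid" (len 10), cursors c1@2 c2@5 c3@10 c4@10, authorship .1..2.....
After op 5 (move_left): buffer="wgvcgiufid" (len 10), cursors c1@1 c2@4 c3@9 c4@9, authorship .1..2.....
After op 6 (move_right): buffer="wgvcgiufid" (len 10), cursors c1@2 c2@5 c3@10 c4@10, authorship .1..2.....
After op 7 (move_right): buffer="wgvcgiufid" (len 10), cursors c1@3 c2@6 c3@10 c4@10, authorship .1..2.....
Authorship (.=original, N=cursor N): . 1 . . 2 . . . . .
Index 4: author = 2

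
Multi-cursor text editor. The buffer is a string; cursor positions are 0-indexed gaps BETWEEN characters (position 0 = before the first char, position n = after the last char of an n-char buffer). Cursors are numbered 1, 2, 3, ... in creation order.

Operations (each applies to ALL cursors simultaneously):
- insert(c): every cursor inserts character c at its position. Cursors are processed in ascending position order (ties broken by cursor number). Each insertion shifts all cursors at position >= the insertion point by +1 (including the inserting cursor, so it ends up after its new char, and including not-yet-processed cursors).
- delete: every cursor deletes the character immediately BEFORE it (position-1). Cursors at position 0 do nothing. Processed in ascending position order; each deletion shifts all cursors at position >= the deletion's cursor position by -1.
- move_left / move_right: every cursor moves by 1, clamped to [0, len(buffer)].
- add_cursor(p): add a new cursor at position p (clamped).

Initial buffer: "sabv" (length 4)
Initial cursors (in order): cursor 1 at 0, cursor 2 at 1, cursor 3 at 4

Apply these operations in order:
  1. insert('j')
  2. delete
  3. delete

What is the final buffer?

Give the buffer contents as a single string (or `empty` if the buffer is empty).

After op 1 (insert('j')): buffer="jsjabvj" (len 7), cursors c1@1 c2@3 c3@7, authorship 1.2...3
After op 2 (delete): buffer="sabv" (len 4), cursors c1@0 c2@1 c3@4, authorship ....
After op 3 (delete): buffer="ab" (len 2), cursors c1@0 c2@0 c3@2, authorship ..

Answer: ab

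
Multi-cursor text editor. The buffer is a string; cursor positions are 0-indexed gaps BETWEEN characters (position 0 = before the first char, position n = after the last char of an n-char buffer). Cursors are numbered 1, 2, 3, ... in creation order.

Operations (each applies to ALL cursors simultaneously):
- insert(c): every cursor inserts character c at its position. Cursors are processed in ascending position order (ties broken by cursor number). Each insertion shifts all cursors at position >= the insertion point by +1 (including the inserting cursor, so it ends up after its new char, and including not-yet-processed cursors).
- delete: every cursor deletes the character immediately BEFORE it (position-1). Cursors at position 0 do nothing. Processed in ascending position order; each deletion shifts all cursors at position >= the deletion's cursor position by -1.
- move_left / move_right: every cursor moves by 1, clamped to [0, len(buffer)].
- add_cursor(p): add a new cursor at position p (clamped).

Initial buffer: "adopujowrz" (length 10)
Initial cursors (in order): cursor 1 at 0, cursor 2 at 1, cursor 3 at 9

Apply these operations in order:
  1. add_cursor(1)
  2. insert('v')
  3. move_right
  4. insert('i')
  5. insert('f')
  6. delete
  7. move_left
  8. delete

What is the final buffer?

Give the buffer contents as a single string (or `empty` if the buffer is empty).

After op 1 (add_cursor(1)): buffer="adopujowrz" (len 10), cursors c1@0 c2@1 c4@1 c3@9, authorship ..........
After op 2 (insert('v')): buffer="vavvdopujowrvz" (len 14), cursors c1@1 c2@4 c4@4 c3@13, authorship 1.24........3.
After op 3 (move_right): buffer="vavvdopujowrvz" (len 14), cursors c1@2 c2@5 c4@5 c3@14, authorship 1.24........3.
After op 4 (insert('i')): buffer="vaivvdiiopujowrvzi" (len 18), cursors c1@3 c2@8 c4@8 c3@18, authorship 1.124.24.......3.3
After op 5 (insert('f')): buffer="vaifvvdiiffopujowrvzif" (len 22), cursors c1@4 c2@11 c4@11 c3@22, authorship 1.1124.2424.......3.33
After op 6 (delete): buffer="vaivvdiiopujowrvzi" (len 18), cursors c1@3 c2@8 c4@8 c3@18, authorship 1.124.24.......3.3
After op 7 (move_left): buffer="vaivvdiiopujowrvzi" (len 18), cursors c1@2 c2@7 c4@7 c3@17, authorship 1.124.24.......3.3
After op 8 (delete): buffer="vivviopujowrvi" (len 14), cursors c1@1 c2@4 c4@4 c3@13, authorship 11244.......33

Answer: vivviopujowrvi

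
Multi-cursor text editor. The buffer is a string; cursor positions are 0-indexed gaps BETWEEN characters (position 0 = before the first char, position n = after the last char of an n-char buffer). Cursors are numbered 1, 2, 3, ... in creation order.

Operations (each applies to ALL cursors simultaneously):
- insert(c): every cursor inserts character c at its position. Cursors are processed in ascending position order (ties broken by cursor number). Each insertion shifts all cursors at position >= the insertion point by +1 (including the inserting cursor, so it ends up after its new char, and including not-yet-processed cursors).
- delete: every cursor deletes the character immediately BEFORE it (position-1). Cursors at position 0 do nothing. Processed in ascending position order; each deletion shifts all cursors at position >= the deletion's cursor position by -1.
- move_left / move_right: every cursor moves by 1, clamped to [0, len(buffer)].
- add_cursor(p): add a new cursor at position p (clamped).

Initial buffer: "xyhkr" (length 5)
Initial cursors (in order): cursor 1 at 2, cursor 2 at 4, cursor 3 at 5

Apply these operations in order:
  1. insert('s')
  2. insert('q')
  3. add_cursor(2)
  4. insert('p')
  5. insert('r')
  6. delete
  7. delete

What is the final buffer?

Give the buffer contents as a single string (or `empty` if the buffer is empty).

Answer: xysqhksqrsq

Derivation:
After op 1 (insert('s')): buffer="xyshksrs" (len 8), cursors c1@3 c2@6 c3@8, authorship ..1..2.3
After op 2 (insert('q')): buffer="xysqhksqrsq" (len 11), cursors c1@4 c2@8 c3@11, authorship ..11..22.33
After op 3 (add_cursor(2)): buffer="xysqhksqrsq" (len 11), cursors c4@2 c1@4 c2@8 c3@11, authorship ..11..22.33
After op 4 (insert('p')): buffer="xypsqphksqprsqp" (len 15), cursors c4@3 c1@6 c2@11 c3@15, authorship ..4111..222.333
After op 5 (insert('r')): buffer="xyprsqprhksqprrsqpr" (len 19), cursors c4@4 c1@8 c2@14 c3@19, authorship ..441111..2222.3333
After op 6 (delete): buffer="xypsqphksqprsqp" (len 15), cursors c4@3 c1@6 c2@11 c3@15, authorship ..4111..222.333
After op 7 (delete): buffer="xysqhksqrsq" (len 11), cursors c4@2 c1@4 c2@8 c3@11, authorship ..11..22.33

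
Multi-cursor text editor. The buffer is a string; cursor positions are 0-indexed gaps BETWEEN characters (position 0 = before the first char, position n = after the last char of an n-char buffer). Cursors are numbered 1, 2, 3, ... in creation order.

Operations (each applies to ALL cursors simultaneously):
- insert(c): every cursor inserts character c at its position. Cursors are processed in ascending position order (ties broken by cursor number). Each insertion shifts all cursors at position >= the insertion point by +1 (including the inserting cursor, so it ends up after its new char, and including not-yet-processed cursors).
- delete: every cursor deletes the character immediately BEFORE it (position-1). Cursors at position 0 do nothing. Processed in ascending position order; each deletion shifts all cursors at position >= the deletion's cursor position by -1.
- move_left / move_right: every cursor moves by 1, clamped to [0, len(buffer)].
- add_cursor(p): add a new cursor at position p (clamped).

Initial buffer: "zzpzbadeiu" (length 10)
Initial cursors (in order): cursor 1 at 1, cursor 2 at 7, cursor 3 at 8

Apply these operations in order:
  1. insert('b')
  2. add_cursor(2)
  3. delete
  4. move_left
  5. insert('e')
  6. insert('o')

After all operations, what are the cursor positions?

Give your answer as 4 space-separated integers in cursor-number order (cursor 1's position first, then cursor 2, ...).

After op 1 (insert('b')): buffer="zbzpzbadbebiu" (len 13), cursors c1@2 c2@9 c3@11, authorship .1......2.3..
After op 2 (add_cursor(2)): buffer="zbzpzbadbebiu" (len 13), cursors c1@2 c4@2 c2@9 c3@11, authorship .1......2.3..
After op 3 (delete): buffer="zpzbadeiu" (len 9), cursors c1@0 c4@0 c2@6 c3@7, authorship .........
After op 4 (move_left): buffer="zpzbadeiu" (len 9), cursors c1@0 c4@0 c2@5 c3@6, authorship .........
After op 5 (insert('e')): buffer="eezpzbaedeeiu" (len 13), cursors c1@2 c4@2 c2@8 c3@10, authorship 14.....2.3...
After op 6 (insert('o')): buffer="eeoozpzbaeodeoeiu" (len 17), cursors c1@4 c4@4 c2@11 c3@14, authorship 1414.....22.33...

Answer: 4 11 14 4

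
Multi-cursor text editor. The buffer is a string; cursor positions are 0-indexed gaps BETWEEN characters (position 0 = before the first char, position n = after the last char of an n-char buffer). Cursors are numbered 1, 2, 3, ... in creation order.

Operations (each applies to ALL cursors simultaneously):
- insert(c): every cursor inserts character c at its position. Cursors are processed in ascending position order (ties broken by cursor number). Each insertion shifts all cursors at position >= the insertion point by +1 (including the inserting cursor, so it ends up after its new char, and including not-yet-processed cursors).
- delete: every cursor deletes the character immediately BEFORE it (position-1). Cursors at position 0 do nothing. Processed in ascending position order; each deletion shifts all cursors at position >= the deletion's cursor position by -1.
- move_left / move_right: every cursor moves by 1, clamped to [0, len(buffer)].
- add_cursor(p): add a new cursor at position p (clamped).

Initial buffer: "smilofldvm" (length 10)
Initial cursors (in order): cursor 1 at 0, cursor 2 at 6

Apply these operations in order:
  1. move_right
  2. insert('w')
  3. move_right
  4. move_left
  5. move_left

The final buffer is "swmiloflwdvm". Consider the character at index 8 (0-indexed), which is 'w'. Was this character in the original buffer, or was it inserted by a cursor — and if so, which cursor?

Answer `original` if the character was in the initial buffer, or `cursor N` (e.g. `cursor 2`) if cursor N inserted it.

After op 1 (move_right): buffer="smilofldvm" (len 10), cursors c1@1 c2@7, authorship ..........
After op 2 (insert('w')): buffer="swmiloflwdvm" (len 12), cursors c1@2 c2@9, authorship .1......2...
After op 3 (move_right): buffer="swmiloflwdvm" (len 12), cursors c1@3 c2@10, authorship .1......2...
After op 4 (move_left): buffer="swmiloflwdvm" (len 12), cursors c1@2 c2@9, authorship .1......2...
After op 5 (move_left): buffer="swmiloflwdvm" (len 12), cursors c1@1 c2@8, authorship .1......2...
Authorship (.=original, N=cursor N): . 1 . . . . . . 2 . . .
Index 8: author = 2

Answer: cursor 2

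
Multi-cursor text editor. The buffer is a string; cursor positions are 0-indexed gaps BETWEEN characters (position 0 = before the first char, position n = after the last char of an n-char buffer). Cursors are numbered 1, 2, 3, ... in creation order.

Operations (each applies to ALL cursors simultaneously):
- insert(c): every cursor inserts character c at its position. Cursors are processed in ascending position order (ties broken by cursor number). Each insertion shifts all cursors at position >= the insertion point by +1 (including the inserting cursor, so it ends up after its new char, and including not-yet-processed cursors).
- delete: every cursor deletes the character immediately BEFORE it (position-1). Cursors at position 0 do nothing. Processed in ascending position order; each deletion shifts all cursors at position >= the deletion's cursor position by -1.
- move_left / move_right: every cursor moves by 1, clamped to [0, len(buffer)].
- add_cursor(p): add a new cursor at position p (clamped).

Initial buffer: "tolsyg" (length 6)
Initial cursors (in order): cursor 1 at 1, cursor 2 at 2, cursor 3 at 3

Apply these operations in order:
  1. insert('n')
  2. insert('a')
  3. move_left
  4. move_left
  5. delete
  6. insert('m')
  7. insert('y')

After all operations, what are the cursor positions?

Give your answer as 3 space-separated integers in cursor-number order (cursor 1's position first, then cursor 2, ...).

Answer: 2 6 10

Derivation:
After op 1 (insert('n')): buffer="tnonlnsyg" (len 9), cursors c1@2 c2@4 c3@6, authorship .1.2.3...
After op 2 (insert('a')): buffer="tnaonalnasyg" (len 12), cursors c1@3 c2@6 c3@9, authorship .11.22.33...
After op 3 (move_left): buffer="tnaonalnasyg" (len 12), cursors c1@2 c2@5 c3@8, authorship .11.22.33...
After op 4 (move_left): buffer="tnaonalnasyg" (len 12), cursors c1@1 c2@4 c3@7, authorship .11.22.33...
After op 5 (delete): buffer="nananasyg" (len 9), cursors c1@0 c2@2 c3@4, authorship 112233...
After op 6 (insert('m')): buffer="mnamnamnasyg" (len 12), cursors c1@1 c2@4 c3@7, authorship 111222333...
After op 7 (insert('y')): buffer="mynamynamynasyg" (len 15), cursors c1@2 c2@6 c3@10, authorship 111122223333...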